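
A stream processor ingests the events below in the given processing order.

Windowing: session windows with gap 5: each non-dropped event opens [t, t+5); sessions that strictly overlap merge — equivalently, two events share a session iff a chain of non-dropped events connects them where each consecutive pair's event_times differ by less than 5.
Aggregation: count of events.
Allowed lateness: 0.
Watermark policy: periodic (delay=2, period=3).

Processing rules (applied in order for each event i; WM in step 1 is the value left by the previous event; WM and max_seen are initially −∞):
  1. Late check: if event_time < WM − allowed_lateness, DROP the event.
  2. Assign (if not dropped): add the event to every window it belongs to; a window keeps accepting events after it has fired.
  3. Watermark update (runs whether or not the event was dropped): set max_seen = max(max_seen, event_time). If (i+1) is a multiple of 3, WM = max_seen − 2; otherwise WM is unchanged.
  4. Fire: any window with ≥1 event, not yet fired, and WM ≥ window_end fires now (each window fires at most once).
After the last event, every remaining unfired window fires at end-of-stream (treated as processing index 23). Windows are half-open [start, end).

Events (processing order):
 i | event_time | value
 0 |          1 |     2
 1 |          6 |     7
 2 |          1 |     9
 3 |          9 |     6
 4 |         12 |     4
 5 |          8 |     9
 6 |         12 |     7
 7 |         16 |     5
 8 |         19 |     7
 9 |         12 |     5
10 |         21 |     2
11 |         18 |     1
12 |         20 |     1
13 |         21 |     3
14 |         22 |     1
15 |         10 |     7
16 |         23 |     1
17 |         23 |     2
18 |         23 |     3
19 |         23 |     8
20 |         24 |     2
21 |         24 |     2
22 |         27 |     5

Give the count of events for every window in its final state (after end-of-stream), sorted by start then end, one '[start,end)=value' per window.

[1,6)=2 [6,32)=19

i=0 t=1 v=2: → [1,6); WM=−∞
i=1 t=6 v=7: → [6,11); WM=−∞
i=2 t=1 v=9: → [1,6); WM=4
i=3 t=9 v=6: → [6,14); WM=4
i=4 t=12 v=4: → [6,17); WM=4
i=5 t=8 v=9: → [6,17); WM=10
i=6 t=12 v=7: → [6,17); WM=10
i=7 t=16 v=5: → [6,21); WM=10
i=8 t=19 v=7: → [6,24); WM=17
i=9 t=12 v=5: DROP (t<17-0); WM=17
i=10 t=21 v=2: → [6,26); WM=17
i=11 t=18 v=1: → [6,26); WM=19
i=12 t=20 v=1: → [6,26); WM=19
i=13 t=21 v=3: → [6,26); WM=19
i=14 t=22 v=1: → [6,27); WM=20
i=15 t=10 v=7: DROP (t<20-0); WM=20
i=16 t=23 v=1: → [6,28); WM=20
i=17 t=23 v=2: → [6,28); WM=21
i=18 t=23 v=3: → [6,28); WM=21
i=19 t=23 v=8: → [6,28); WM=21
i=20 t=24 v=2: → [6,29); WM=22
i=21 t=24 v=2: → [6,29); WM=22
i=22 t=27 v=5: → [6,32); WM=22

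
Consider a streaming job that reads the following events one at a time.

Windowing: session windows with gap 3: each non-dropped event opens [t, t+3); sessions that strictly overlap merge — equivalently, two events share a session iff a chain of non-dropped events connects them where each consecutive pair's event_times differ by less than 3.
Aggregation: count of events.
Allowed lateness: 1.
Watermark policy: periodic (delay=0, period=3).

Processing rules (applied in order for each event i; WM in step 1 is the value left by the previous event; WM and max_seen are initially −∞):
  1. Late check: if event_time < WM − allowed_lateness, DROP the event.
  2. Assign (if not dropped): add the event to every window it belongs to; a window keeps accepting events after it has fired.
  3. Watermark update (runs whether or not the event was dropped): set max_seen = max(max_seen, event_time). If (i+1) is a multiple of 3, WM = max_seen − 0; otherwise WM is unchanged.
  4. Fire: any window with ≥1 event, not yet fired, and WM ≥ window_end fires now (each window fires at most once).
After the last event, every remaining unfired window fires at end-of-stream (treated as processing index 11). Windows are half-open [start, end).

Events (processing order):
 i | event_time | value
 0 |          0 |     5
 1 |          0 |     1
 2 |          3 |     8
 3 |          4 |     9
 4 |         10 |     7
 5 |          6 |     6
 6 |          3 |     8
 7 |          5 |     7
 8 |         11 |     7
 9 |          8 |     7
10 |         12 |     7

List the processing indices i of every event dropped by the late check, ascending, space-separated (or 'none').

6 7 9

i=0 t=0 v=5: → [0,3); WM=−∞
i=1 t=0 v=1: → [0,3); WM=−∞
i=2 t=3 v=8: → [3,6); WM=3
i=3 t=4 v=9: → [3,7); WM=3
i=4 t=10 v=7: → [10,13); WM=3
i=5 t=6 v=6: → [3,9); WM=10
i=6 t=3 v=8: DROP (t<10-1); WM=10
i=7 t=5 v=7: DROP (t<10-1); WM=10
i=8 t=11 v=7: → [10,14); WM=11
i=9 t=8 v=7: DROP (t<11-1); WM=11
i=10 t=12 v=7: → [10,15); WM=11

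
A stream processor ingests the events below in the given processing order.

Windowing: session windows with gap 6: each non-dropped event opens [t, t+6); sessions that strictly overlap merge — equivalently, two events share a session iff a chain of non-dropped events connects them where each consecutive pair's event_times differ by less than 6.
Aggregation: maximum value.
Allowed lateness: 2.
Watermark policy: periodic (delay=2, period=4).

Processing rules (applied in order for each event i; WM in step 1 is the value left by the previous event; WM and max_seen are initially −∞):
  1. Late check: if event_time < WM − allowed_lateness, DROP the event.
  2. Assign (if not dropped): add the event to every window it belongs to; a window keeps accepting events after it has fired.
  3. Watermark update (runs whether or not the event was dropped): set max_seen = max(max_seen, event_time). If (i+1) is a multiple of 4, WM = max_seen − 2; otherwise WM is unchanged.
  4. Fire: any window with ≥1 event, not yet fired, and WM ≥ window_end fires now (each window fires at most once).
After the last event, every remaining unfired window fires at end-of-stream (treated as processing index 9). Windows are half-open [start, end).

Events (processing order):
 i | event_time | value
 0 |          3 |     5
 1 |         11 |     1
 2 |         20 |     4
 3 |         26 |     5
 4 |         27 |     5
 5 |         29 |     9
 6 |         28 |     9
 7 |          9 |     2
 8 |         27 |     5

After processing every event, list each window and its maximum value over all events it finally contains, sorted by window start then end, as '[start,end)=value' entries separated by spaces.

[3,9)=5 [11,17)=1 [20,26)=4 [26,35)=9

i=0 t=3 v=5: → [3,9); WM=−∞
i=1 t=11 v=1: → [11,17); WM=−∞
i=2 t=20 v=4: → [20,26); WM=−∞
i=3 t=26 v=5: → [26,32); WM=24
i=4 t=27 v=5: → [26,33); WM=24
i=5 t=29 v=9: → [26,35); WM=24
i=6 t=28 v=9: → [26,35); WM=24
i=7 t=9 v=2: DROP (t<24-2); WM=27
i=8 t=27 v=5: → [26,35); WM=27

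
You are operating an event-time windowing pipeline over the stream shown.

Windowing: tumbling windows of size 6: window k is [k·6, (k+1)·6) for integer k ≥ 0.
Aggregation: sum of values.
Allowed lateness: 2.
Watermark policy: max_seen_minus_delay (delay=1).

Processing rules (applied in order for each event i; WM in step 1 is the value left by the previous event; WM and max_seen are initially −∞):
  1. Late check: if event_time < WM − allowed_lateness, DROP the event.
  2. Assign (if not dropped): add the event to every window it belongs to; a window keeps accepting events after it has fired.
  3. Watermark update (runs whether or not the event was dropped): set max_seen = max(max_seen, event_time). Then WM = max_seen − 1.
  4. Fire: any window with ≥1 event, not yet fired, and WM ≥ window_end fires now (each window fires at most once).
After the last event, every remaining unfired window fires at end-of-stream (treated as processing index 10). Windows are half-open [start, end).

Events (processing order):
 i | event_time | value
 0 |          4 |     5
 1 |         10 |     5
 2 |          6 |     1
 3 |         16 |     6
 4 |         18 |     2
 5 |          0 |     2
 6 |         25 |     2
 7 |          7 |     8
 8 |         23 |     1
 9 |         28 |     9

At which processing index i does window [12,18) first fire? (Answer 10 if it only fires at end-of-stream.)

i=0 t=4 v=5: → [0,6); WM=3
i=1 t=10 v=5: → [6,12); WM=9; [0,6) fires=5
i=2 t=6 v=1: DROP (t<9-2); WM=9
i=3 t=16 v=6: → [12,18); WM=15; [6,12) fires=5
i=4 t=18 v=2: → [18,24); WM=17
i=5 t=0 v=2: DROP (t<17-2); WM=17
i=6 t=25 v=2: → [24,30); WM=24; [12,18) fires=6 [18,24) fires=2
i=7 t=7 v=8: DROP (t<24-2); WM=24
i=8 t=23 v=1: → [18,24); WM=24
i=9 t=28 v=9: → [24,30); WM=27

6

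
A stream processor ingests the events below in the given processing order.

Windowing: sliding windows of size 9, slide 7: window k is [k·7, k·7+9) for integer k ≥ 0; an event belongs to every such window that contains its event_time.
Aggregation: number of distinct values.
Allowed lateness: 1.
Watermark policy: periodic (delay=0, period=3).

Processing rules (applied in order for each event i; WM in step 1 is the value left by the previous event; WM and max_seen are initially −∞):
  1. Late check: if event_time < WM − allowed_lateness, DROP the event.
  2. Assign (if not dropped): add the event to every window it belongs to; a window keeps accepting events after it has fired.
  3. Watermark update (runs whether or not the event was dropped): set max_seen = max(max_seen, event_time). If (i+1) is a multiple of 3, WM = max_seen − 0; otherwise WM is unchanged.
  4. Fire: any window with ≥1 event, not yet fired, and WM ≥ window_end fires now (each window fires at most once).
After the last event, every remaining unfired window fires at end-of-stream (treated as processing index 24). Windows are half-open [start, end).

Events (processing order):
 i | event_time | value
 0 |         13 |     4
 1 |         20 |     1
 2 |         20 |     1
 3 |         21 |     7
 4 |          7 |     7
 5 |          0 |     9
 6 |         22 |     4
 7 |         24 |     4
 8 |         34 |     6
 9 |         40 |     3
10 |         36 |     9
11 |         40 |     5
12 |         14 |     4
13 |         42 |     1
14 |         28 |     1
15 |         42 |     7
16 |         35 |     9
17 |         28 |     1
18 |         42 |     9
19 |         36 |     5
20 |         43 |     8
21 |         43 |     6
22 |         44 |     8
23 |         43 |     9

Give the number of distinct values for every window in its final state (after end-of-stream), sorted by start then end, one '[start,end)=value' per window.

i=0 t=13 v=4: → [7,16); WM=−∞
i=1 t=20 v=1: → [14,23); WM=−∞
i=2 t=20 v=1: → [14,23); WM=20; [7,16) fires=1
i=3 t=21 v=7: → [21,30),[14,23); WM=20
i=4 t=7 v=7: DROP (t<20-1); WM=20
i=5 t=0 v=9: DROP (t<20-1); WM=21
i=6 t=22 v=4: → [21,30),[14,23); WM=21
i=7 t=24 v=4: → [21,30); WM=21
i=8 t=34 v=6: → [28,37); WM=34; [14,23) fires=3 [21,30) fires=2
i=9 t=40 v=3: → [35,44); WM=34
i=10 t=36 v=9: → [35,44),[28,37); WM=34
i=11 t=40 v=5: → [35,44); WM=40; [28,37) fires=2
i=12 t=14 v=4: DROP (t<40-1); WM=40
i=13 t=42 v=1: → [42,51),[35,44); WM=40
i=14 t=28 v=1: DROP (t<40-1); WM=42
i=15 t=42 v=7: → [42,51),[35,44); WM=42
i=16 t=35 v=9: DROP (t<42-1); WM=42
i=17 t=28 v=1: DROP (t<42-1); WM=42
i=18 t=42 v=9: → [42,51),[35,44); WM=42
i=19 t=36 v=5: DROP (t<42-1); WM=42
i=20 t=43 v=8: → [42,51),[35,44); WM=43
i=21 t=43 v=6: → [42,51),[35,44); WM=43
i=22 t=44 v=8: → [42,51); WM=43
i=23 t=43 v=9: → [42,51),[35,44); WM=44; [35,44) fires=7

[7,16)=1 [14,23)=3 [21,30)=2 [28,37)=2 [35,44)=7 [42,51)=5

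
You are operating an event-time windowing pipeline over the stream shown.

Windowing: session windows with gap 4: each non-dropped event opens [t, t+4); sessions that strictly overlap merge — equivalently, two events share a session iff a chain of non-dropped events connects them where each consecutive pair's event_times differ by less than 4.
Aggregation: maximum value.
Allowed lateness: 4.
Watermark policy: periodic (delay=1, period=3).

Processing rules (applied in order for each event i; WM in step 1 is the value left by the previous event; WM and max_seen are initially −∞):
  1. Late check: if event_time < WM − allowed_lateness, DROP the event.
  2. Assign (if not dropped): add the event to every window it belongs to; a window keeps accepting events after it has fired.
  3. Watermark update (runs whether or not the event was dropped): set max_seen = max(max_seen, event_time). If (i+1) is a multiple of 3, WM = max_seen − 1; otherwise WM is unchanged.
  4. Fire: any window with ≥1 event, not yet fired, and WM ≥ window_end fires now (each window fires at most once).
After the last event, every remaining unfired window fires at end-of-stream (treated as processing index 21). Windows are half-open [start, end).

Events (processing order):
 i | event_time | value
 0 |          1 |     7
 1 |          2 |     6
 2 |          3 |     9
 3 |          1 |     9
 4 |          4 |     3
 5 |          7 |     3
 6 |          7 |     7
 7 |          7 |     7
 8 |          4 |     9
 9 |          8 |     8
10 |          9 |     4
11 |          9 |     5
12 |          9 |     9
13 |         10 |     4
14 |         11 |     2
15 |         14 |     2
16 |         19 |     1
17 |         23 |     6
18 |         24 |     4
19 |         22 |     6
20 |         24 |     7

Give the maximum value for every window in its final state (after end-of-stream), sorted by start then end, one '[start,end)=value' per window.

i=0 t=1 v=7: → [1,5); WM=−∞
i=1 t=2 v=6: → [1,6); WM=−∞
i=2 t=3 v=9: → [1,7); WM=2
i=3 t=1 v=9: → [1,7); WM=2
i=4 t=4 v=3: → [1,8); WM=2
i=5 t=7 v=3: → [1,11); WM=6
i=6 t=7 v=7: → [1,11); WM=6
i=7 t=7 v=7: → [1,11); WM=6
i=8 t=4 v=9: → [1,11); WM=6
i=9 t=8 v=8: → [1,12); WM=6
i=10 t=9 v=4: → [1,13); WM=6
i=11 t=9 v=5: → [1,13); WM=8
i=12 t=9 v=9: → [1,13); WM=8
i=13 t=10 v=4: → [1,14); WM=8
i=14 t=11 v=2: → [1,15); WM=10
i=15 t=14 v=2: → [1,18); WM=10
i=16 t=19 v=1: → [19,23); WM=10
i=17 t=23 v=6: → [23,27); WM=22
i=18 t=24 v=4: → [23,28); WM=22
i=19 t=22 v=6: → [19,28); WM=22
i=20 t=24 v=7: → [19,28); WM=23

[1,18)=9 [19,28)=7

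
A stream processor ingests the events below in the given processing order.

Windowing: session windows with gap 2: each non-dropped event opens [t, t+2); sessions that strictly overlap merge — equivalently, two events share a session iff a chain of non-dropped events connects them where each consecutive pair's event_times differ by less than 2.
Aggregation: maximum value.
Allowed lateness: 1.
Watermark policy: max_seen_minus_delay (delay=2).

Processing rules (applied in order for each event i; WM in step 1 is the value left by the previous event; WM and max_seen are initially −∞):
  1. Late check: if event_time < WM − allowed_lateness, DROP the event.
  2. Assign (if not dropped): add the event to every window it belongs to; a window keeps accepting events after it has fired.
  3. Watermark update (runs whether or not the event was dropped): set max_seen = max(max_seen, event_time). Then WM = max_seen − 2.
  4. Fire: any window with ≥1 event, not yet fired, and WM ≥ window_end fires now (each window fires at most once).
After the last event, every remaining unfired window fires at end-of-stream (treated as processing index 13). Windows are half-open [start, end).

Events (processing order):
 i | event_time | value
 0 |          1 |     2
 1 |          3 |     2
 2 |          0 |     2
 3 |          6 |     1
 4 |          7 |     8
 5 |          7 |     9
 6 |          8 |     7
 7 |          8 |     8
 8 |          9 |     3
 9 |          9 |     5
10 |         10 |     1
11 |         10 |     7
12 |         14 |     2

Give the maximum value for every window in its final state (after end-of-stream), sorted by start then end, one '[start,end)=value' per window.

[0,3)=2 [3,5)=2 [6,12)=9 [14,16)=2

i=0 t=1 v=2: → [1,3); WM=-1
i=1 t=3 v=2: → [3,5); WM=1
i=2 t=0 v=2: → [0,3); WM=1
i=3 t=6 v=1: → [6,8); WM=4
i=4 t=7 v=8: → [6,9); WM=5
i=5 t=7 v=9: → [6,9); WM=5
i=6 t=8 v=7: → [6,10); WM=6
i=7 t=8 v=8: → [6,10); WM=6
i=8 t=9 v=3: → [6,11); WM=7
i=9 t=9 v=5: → [6,11); WM=7
i=10 t=10 v=1: → [6,12); WM=8
i=11 t=10 v=7: → [6,12); WM=8
i=12 t=14 v=2: → [14,16); WM=12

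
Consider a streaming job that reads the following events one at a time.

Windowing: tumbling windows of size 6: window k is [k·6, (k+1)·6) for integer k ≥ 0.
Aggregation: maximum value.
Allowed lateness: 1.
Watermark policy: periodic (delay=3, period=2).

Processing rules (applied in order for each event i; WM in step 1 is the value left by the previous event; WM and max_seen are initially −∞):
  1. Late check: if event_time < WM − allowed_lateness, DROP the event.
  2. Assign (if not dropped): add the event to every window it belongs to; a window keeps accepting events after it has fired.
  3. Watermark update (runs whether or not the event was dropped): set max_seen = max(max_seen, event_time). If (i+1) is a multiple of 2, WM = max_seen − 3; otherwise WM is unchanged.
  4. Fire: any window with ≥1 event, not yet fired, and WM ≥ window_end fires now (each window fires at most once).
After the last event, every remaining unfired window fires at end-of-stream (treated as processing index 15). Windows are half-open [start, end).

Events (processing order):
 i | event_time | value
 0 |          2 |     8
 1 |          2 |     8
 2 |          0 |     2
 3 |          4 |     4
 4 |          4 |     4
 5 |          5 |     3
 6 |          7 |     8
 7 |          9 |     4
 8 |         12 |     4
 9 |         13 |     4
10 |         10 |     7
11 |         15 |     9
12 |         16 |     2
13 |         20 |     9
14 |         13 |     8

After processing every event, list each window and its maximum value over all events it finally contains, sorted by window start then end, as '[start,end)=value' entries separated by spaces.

[0,6)=8 [6,12)=8 [12,18)=9 [18,24)=9

i=0 t=2 v=8: → [0,6); WM=−∞
i=1 t=2 v=8: → [0,6); WM=-1
i=2 t=0 v=2: → [0,6); WM=-1
i=3 t=4 v=4: → [0,6); WM=1
i=4 t=4 v=4: → [0,6); WM=1
i=5 t=5 v=3: → [0,6); WM=2
i=6 t=7 v=8: → [6,12); WM=2
i=7 t=9 v=4: → [6,12); WM=6; [0,6) fires=8
i=8 t=12 v=4: → [12,18); WM=6
i=9 t=13 v=4: → [12,18); WM=10
i=10 t=10 v=7: → [6,12); WM=10
i=11 t=15 v=9: → [12,18); WM=12; [6,12) fires=8
i=12 t=16 v=2: → [12,18); WM=12
i=13 t=20 v=9: → [18,24); WM=17
i=14 t=13 v=8: DROP (t<17-1); WM=17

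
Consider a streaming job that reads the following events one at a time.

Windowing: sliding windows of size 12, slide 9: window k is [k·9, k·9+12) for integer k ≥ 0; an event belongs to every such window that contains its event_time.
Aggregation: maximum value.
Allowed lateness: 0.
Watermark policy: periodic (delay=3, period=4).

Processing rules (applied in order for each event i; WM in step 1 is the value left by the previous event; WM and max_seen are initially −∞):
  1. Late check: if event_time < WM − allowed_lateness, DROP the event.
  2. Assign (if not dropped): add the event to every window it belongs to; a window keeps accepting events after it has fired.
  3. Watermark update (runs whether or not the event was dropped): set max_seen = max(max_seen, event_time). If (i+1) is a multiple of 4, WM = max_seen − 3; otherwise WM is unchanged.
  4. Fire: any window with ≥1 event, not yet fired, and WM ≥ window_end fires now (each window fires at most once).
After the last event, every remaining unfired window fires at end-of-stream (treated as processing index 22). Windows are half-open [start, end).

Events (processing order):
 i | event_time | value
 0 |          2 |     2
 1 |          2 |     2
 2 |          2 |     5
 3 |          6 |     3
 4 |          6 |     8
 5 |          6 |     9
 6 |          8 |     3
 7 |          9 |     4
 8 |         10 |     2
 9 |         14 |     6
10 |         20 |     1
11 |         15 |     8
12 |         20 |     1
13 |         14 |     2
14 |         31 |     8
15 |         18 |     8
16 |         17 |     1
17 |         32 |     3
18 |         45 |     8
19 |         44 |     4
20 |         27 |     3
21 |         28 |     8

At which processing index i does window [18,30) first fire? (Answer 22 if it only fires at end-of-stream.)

i=0 t=2 v=2: → [0,12); WM=−∞
i=1 t=2 v=2: → [0,12); WM=−∞
i=2 t=2 v=5: → [0,12); WM=−∞
i=3 t=6 v=3: → [0,12); WM=3
i=4 t=6 v=8: → [0,12); WM=3
i=5 t=6 v=9: → [0,12); WM=3
i=6 t=8 v=3: → [0,12); WM=3
i=7 t=9 v=4: → [9,21),[0,12); WM=6
i=8 t=10 v=2: → [9,21),[0,12); WM=6
i=9 t=14 v=6: → [9,21); WM=6
i=10 t=20 v=1: → [18,30),[9,21); WM=6
i=11 t=15 v=8: → [9,21); WM=17; [0,12) fires=9
i=12 t=20 v=1: → [18,30),[9,21); WM=17
i=13 t=14 v=2: DROP (t<17-0); WM=17
i=14 t=31 v=8: → [27,39); WM=17
i=15 t=18 v=8: → [18,30),[9,21); WM=28; [9,21) fires=8
i=16 t=17 v=1: DROP (t<28-0); WM=28
i=17 t=32 v=3: → [27,39); WM=28
i=18 t=45 v=8: → [45,57),[36,48); WM=28
i=19 t=44 v=4: → [36,48); WM=42; [18,30) fires=8 [27,39) fires=8
i=20 t=27 v=3: DROP (t<42-0); WM=42
i=21 t=28 v=8: DROP (t<42-0); WM=42

19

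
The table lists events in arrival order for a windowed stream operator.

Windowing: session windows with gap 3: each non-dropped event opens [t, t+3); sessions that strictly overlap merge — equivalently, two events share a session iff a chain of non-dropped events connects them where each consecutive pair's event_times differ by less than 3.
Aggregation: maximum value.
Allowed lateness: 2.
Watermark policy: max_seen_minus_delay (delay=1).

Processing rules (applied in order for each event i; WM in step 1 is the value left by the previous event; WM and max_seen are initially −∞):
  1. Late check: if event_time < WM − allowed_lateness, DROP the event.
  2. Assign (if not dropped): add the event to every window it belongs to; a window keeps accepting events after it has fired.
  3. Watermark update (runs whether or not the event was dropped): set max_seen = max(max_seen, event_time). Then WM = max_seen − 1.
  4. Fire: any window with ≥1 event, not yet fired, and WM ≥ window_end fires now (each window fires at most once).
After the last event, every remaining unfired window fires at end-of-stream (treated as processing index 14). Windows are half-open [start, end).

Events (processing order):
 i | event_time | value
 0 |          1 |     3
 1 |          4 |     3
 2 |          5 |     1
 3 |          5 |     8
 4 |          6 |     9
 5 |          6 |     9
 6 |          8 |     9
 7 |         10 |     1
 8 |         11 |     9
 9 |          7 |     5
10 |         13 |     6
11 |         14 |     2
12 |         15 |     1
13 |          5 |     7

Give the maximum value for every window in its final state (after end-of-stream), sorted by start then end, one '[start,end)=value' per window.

i=0 t=1 v=3: → [1,4); WM=0
i=1 t=4 v=3: → [4,7); WM=3
i=2 t=5 v=1: → [4,8); WM=4
i=3 t=5 v=8: → [4,8); WM=4
i=4 t=6 v=9: → [4,9); WM=5
i=5 t=6 v=9: → [4,9); WM=5
i=6 t=8 v=9: → [4,11); WM=7
i=7 t=10 v=1: → [4,13); WM=9
i=8 t=11 v=9: → [4,14); WM=10
i=9 t=7 v=5: DROP (t<10-2); WM=10
i=10 t=13 v=6: → [4,16); WM=12
i=11 t=14 v=2: → [4,17); WM=13
i=12 t=15 v=1: → [4,18); WM=14
i=13 t=5 v=7: DROP (t<14-2); WM=14

[1,4)=3 [4,18)=9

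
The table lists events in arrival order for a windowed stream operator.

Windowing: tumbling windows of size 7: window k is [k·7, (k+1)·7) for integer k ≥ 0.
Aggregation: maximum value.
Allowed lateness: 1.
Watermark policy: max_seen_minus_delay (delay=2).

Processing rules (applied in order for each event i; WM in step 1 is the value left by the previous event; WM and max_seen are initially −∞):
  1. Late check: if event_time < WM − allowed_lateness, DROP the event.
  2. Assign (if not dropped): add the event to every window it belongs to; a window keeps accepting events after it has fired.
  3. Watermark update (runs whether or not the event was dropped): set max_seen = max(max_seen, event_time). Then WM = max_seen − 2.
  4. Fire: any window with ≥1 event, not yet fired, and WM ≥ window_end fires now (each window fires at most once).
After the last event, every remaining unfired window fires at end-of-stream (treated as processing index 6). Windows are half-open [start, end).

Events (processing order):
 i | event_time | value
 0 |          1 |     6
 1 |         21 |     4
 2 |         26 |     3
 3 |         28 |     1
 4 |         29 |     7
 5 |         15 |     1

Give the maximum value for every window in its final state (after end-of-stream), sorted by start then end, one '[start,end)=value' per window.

i=0 t=1 v=6: → [0,7); WM=-1
i=1 t=21 v=4: → [21,28); WM=19; [0,7) fires=6
i=2 t=26 v=3: → [21,28); WM=24
i=3 t=28 v=1: → [28,35); WM=26
i=4 t=29 v=7: → [28,35); WM=27
i=5 t=15 v=1: DROP (t<27-1); WM=27

[0,7)=6 [21,28)=4 [28,35)=7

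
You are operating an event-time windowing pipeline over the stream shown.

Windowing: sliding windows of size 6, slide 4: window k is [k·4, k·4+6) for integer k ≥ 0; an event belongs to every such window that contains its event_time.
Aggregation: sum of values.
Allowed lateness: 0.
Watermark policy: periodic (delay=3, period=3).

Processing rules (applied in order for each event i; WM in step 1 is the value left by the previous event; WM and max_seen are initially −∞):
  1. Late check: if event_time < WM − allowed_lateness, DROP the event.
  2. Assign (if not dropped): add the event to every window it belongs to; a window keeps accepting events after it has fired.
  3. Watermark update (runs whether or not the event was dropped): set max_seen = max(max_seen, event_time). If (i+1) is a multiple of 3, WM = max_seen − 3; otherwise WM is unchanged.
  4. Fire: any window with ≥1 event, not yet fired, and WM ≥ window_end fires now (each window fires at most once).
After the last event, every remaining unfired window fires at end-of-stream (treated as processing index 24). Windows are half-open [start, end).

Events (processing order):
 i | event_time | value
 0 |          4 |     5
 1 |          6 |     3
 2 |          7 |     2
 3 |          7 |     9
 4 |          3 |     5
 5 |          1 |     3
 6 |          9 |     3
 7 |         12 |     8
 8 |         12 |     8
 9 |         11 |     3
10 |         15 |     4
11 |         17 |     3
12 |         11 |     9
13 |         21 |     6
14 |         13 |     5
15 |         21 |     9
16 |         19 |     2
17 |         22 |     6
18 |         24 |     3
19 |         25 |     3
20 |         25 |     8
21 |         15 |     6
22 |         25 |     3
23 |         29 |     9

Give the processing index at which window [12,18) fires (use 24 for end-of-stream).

i=0 t=4 v=5: → [4,10),[0,6); WM=−∞
i=1 t=6 v=3: → [4,10); WM=−∞
i=2 t=7 v=2: → [4,10); WM=4
i=3 t=7 v=9: → [4,10); WM=4
i=4 t=3 v=5: DROP (t<4-0); WM=4
i=5 t=1 v=3: DROP (t<4-0); WM=4
i=6 t=9 v=3: → [8,14),[4,10); WM=4
i=7 t=12 v=8: → [12,18),[8,14); WM=4
i=8 t=12 v=8: → [12,18),[8,14); WM=9; [0,6) fires=5
i=9 t=11 v=3: → [8,14); WM=9
i=10 t=15 v=4: → [12,18); WM=9
i=11 t=17 v=3: → [16,22),[12,18); WM=14; [4,10) fires=22 [8,14) fires=22
i=12 t=11 v=9: DROP (t<14-0); WM=14
i=13 t=21 v=6: → [20,26),[16,22); WM=14
i=14 t=13 v=5: DROP (t<14-0); WM=18; [12,18) fires=23
i=15 t=21 v=9: → [20,26),[16,22); WM=18
i=16 t=19 v=2: → [16,22); WM=18
i=17 t=22 v=6: → [20,26); WM=19
i=18 t=24 v=3: → [24,30),[20,26); WM=19
i=19 t=25 v=3: → [24,30),[20,26); WM=19
i=20 t=25 v=8: → [24,30),[20,26); WM=22; [16,22) fires=20
i=21 t=15 v=6: DROP (t<22-0); WM=22
i=22 t=25 v=3: → [24,30),[20,26); WM=22
i=23 t=29 v=9: → [28,34),[24,30); WM=26; [20,26) fires=38

14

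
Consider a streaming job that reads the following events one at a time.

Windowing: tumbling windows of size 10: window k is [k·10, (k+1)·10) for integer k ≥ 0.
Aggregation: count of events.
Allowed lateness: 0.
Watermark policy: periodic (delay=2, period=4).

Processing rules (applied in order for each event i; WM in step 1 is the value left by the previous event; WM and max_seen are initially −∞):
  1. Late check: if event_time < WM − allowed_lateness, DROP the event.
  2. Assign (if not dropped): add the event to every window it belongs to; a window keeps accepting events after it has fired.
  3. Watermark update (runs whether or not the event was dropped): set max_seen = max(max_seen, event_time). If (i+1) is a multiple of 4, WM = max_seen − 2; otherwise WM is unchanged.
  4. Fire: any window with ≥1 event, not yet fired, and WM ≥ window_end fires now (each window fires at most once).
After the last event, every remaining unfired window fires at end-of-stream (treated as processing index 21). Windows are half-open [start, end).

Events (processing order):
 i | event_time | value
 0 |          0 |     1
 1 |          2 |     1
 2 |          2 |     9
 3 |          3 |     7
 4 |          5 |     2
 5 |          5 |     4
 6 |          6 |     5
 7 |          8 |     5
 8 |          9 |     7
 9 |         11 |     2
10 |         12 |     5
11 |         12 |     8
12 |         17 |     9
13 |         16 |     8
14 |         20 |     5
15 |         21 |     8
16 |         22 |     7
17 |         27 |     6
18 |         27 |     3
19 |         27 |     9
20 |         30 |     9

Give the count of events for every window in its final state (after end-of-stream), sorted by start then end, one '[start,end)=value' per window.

i=0 t=0 v=1: → [0,10); WM=−∞
i=1 t=2 v=1: → [0,10); WM=−∞
i=2 t=2 v=9: → [0,10); WM=−∞
i=3 t=3 v=7: → [0,10); WM=1
i=4 t=5 v=2: → [0,10); WM=1
i=5 t=5 v=4: → [0,10); WM=1
i=6 t=6 v=5: → [0,10); WM=1
i=7 t=8 v=5: → [0,10); WM=6
i=8 t=9 v=7: → [0,10); WM=6
i=9 t=11 v=2: → [10,20); WM=6
i=10 t=12 v=5: → [10,20); WM=6
i=11 t=12 v=8: → [10,20); WM=10; [0,10) fires=9
i=12 t=17 v=9: → [10,20); WM=10
i=13 t=16 v=8: → [10,20); WM=10
i=14 t=20 v=5: → [20,30); WM=10
i=15 t=21 v=8: → [20,30); WM=19
i=16 t=22 v=7: → [20,30); WM=19
i=17 t=27 v=6: → [20,30); WM=19
i=18 t=27 v=3: → [20,30); WM=19
i=19 t=27 v=9: → [20,30); WM=25; [10,20) fires=5
i=20 t=30 v=9: → [30,40); WM=25

[0,10)=9 [10,20)=5 [20,30)=6 [30,40)=1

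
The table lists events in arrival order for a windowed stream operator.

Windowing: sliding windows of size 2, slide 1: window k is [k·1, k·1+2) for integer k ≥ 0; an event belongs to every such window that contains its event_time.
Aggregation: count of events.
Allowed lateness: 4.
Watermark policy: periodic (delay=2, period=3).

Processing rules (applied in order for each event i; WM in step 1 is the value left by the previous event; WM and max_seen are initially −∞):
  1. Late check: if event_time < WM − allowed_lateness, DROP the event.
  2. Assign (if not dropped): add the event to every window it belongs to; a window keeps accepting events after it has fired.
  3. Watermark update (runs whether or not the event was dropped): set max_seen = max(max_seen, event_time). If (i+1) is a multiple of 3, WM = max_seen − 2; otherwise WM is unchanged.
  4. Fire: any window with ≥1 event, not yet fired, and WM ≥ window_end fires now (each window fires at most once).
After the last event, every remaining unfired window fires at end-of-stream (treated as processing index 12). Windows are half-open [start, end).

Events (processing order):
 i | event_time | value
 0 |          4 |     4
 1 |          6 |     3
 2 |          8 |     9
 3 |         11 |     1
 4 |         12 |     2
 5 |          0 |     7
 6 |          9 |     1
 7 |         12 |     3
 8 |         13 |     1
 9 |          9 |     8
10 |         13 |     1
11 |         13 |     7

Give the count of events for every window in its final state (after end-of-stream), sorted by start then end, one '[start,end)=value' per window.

i=0 t=4 v=4: → [4,6),[3,5); WM=−∞
i=1 t=6 v=3: → [6,8),[5,7); WM=−∞
i=2 t=8 v=9: → [8,10),[7,9); WM=6; [3,5) fires=1 [4,6) fires=1
i=3 t=11 v=1: → [11,13),[10,12); WM=6
i=4 t=12 v=2: → [12,14),[11,13); WM=6
i=5 t=0 v=7: DROP (t<6-4); WM=10; [5,7) fires=1 [6,8) fires=1 [7,9) fires=1 [8,10) fires=1
i=6 t=9 v=1: → [9,11),[8,10); WM=10
i=7 t=12 v=3: → [12,14),[11,13); WM=10
i=8 t=13 v=1: → [13,15),[12,14); WM=11; [9,11) fires=1
i=9 t=9 v=8: → [9,11),[8,10); WM=11
i=10 t=13 v=1: → [13,15),[12,14); WM=11
i=11 t=13 v=7: → [13,15),[12,14); WM=11

[3,5)=1 [4,6)=1 [5,7)=1 [6,8)=1 [7,9)=1 [8,10)=3 [9,11)=2 [10,12)=1 [11,13)=3 [12,14)=5 [13,15)=3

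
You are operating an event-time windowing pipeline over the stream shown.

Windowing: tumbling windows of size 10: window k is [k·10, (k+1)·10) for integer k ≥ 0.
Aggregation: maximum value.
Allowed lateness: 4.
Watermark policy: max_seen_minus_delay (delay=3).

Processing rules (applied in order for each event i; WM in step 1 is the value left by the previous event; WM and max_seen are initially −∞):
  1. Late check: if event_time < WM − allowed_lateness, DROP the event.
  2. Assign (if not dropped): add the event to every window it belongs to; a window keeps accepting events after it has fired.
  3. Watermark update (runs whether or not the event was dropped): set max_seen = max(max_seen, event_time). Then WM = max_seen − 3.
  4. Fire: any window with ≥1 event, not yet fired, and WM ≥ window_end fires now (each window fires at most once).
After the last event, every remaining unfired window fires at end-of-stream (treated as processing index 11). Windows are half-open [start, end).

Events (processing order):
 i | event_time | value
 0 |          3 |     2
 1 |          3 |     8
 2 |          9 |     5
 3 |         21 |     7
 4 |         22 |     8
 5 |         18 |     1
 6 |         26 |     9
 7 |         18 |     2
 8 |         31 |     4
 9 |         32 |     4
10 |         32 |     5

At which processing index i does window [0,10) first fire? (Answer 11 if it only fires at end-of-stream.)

i=0 t=3 v=2: → [0,10); WM=0
i=1 t=3 v=8: → [0,10); WM=0
i=2 t=9 v=5: → [0,10); WM=6
i=3 t=21 v=7: → [20,30); WM=18; [0,10) fires=8
i=4 t=22 v=8: → [20,30); WM=19
i=5 t=18 v=1: → [10,20); WM=19
i=6 t=26 v=9: → [20,30); WM=23; [10,20) fires=1
i=7 t=18 v=2: DROP (t<23-4); WM=23
i=8 t=31 v=4: → [30,40); WM=28
i=9 t=32 v=4: → [30,40); WM=29
i=10 t=32 v=5: → [30,40); WM=29

3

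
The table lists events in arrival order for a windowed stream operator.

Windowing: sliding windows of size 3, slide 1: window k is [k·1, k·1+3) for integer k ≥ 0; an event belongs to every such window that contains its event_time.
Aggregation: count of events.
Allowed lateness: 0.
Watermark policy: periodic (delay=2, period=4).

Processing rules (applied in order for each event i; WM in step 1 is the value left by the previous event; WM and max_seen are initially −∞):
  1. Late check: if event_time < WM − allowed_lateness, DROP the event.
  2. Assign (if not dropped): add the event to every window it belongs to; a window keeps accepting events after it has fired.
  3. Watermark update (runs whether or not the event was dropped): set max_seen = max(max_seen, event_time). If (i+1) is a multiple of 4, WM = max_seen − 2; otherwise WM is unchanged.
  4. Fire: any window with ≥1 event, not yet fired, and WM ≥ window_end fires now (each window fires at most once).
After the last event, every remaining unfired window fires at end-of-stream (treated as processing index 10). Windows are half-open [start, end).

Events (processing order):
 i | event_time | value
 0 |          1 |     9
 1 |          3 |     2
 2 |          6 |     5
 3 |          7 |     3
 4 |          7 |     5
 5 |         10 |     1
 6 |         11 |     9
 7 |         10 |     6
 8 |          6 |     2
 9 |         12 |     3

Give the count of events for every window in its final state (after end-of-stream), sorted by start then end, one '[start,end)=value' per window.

i=0 t=1 v=9: → [1,4),[0,3); WM=−∞
i=1 t=3 v=2: → [3,6),[2,5),[1,4); WM=−∞
i=2 t=6 v=5: → [6,9),[5,8),[4,7); WM=−∞
i=3 t=7 v=3: → [7,10),[6,9),[5,8); WM=5; [0,3) fires=1 [1,4) fires=2 [2,5) fires=1
i=4 t=7 v=5: → [7,10),[6,9),[5,8); WM=5
i=5 t=10 v=1: → [10,13),[9,12),[8,11); WM=5
i=6 t=11 v=9: → [11,14),[10,13),[9,12); WM=5
i=7 t=10 v=6: → [10,13),[9,12),[8,11); WM=9; [3,6) fires=1 [4,7) fires=1 [5,8) fires=3 [6,9) fires=3
i=8 t=6 v=2: DROP (t<9-0); WM=9
i=9 t=12 v=3: → [12,15),[11,14),[10,13); WM=9

[0,3)=1 [1,4)=2 [2,5)=1 [3,6)=1 [4,7)=1 [5,8)=3 [6,9)=3 [7,10)=2 [8,11)=2 [9,12)=3 [10,13)=4 [11,14)=2 [12,15)=1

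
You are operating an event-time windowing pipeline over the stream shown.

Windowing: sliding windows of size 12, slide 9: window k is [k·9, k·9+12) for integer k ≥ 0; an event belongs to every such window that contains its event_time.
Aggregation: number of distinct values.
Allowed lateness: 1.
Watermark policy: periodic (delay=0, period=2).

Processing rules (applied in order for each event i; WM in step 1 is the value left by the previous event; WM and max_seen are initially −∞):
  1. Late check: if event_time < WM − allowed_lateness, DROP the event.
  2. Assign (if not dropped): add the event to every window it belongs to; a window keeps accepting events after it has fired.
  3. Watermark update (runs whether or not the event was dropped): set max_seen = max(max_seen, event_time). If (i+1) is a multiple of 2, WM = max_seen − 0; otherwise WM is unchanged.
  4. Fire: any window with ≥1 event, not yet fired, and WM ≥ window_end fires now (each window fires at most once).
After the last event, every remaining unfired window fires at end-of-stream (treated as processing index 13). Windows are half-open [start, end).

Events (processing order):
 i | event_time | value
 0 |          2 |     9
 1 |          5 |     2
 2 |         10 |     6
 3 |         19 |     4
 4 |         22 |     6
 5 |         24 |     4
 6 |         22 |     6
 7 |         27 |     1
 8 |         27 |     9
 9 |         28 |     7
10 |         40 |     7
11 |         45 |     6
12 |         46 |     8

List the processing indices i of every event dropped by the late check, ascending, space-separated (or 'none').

i=0 t=2 v=9: → [0,12); WM=−∞
i=1 t=5 v=2: → [0,12); WM=5
i=2 t=10 v=6: → [9,21),[0,12); WM=5
i=3 t=19 v=4: → [18,30),[9,21); WM=19; [0,12) fires=3
i=4 t=22 v=6: → [18,30); WM=19
i=5 t=24 v=4: → [18,30); WM=24; [9,21) fires=2
i=6 t=22 v=6: DROP (t<24-1); WM=24
i=7 t=27 v=1: → [27,39),[18,30); WM=27
i=8 t=27 v=9: → [27,39),[18,30); WM=27
i=9 t=28 v=7: → [27,39),[18,30); WM=28
i=10 t=40 v=7: → [36,48); WM=28
i=11 t=45 v=6: → [45,57),[36,48); WM=45; [18,30) fires=5 [27,39) fires=3
i=12 t=46 v=8: → [45,57),[36,48); WM=45

6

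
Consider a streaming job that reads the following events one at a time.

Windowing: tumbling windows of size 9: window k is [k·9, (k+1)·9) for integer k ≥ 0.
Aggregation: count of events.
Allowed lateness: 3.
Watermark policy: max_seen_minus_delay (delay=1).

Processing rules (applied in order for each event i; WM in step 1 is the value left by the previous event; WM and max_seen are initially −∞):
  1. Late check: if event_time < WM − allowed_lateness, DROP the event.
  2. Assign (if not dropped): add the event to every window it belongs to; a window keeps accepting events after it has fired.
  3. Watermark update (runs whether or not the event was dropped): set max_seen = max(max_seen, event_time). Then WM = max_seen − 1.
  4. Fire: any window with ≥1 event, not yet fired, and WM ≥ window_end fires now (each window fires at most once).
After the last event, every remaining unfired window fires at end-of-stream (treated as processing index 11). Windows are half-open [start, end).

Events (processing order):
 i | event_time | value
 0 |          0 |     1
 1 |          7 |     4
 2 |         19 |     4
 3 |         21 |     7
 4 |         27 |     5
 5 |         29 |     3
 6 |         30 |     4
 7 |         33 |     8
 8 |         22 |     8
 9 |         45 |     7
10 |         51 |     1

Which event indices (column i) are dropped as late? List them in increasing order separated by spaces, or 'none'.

8

i=0 t=0 v=1: → [0,9); WM=-1
i=1 t=7 v=4: → [0,9); WM=6
i=2 t=19 v=4: → [18,27); WM=18; [0,9) fires=2
i=3 t=21 v=7: → [18,27); WM=20
i=4 t=27 v=5: → [27,36); WM=26
i=5 t=29 v=3: → [27,36); WM=28; [18,27) fires=2
i=6 t=30 v=4: → [27,36); WM=29
i=7 t=33 v=8: → [27,36); WM=32
i=8 t=22 v=8: DROP (t<32-3); WM=32
i=9 t=45 v=7: → [45,54); WM=44; [27,36) fires=4
i=10 t=51 v=1: → [45,54); WM=50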